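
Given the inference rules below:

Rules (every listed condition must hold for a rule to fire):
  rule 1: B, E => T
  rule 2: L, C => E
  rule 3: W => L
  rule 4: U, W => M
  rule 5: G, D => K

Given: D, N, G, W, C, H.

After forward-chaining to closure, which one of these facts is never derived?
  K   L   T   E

[1] rule 3 [W => L]; rule 5 [G, D => K]. ⇒ new: L, K.
[2] rule 2 [L, C => E]. ⇒ new: E.
Derived: E (round 2), L (round 1), K (round 1). T never appears in any round.

T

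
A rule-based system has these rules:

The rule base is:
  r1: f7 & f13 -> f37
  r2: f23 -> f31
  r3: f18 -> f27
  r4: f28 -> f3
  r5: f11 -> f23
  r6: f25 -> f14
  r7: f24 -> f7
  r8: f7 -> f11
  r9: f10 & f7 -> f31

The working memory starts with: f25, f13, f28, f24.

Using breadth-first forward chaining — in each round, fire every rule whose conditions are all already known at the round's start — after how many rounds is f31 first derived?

4

Round 1: r4 [f28 -> f3]; r6 [f25 -> f14]; r7 [f24 -> f7]. Adds f3, f14, f7.
Round 2: r1 [f7 & f13 -> f37]; r8 [f7 -> f11]. Adds f37, f11.
Round 3: r5 [f11 -> f23]. Adds f23.
Round 4: r2 [f23 -> f31]. Adds f31.
f31 first appears in round 4.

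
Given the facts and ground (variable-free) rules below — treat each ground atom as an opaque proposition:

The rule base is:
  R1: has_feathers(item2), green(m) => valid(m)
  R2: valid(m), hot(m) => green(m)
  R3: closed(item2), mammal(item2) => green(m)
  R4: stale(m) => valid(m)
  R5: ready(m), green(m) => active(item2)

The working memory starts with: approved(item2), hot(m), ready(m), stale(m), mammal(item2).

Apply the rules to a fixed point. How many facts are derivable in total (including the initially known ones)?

8

[1] R4 [stale(m) => valid(m)]. ⇒ new: valid(m).
[2] R2 [valid(m), hot(m) => green(m)]. ⇒ new: green(m).
[3] R5 [ready(m), green(m) => active(item2)]. ⇒ new: active(item2).
Closure: {active(item2), approved(item2), green(m), hot(m), mammal(item2), ready(m), stale(m), valid(m)} — 8 facts.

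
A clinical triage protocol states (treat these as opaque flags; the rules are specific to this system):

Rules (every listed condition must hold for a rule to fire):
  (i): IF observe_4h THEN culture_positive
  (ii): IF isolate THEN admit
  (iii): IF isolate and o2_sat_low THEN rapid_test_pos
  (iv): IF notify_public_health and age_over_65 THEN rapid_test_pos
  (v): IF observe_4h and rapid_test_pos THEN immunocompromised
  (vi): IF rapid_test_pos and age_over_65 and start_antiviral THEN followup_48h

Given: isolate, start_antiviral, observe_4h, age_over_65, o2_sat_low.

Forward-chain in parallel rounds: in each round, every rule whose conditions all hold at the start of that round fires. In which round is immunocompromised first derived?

2

Round 1: (i) [IF observe_4h THEN culture_positive]; (ii) [IF isolate THEN admit]; (iii) [IF isolate and o2_sat_low THEN rapid_test_pos]. Adds culture_positive, admit, rapid_test_pos.
Round 2: (v) [IF observe_4h and rapid_test_pos THEN immunocompromised]; (vi) [IF rapid_test_pos and age_over_65 and start_antiviral THEN followup_48h]. Adds immunocompromised, followup_48h.
immunocompromised first appears in round 2.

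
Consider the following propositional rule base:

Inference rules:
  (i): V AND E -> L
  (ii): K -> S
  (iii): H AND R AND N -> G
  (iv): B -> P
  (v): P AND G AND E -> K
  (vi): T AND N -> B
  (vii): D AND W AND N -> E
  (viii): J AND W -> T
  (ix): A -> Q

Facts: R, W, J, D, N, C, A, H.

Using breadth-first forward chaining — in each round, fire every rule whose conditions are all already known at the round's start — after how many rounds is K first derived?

Round 1: (iii) [H AND R AND N -> G]; (vii) [D AND W AND N -> E]; (viii) [J AND W -> T]; (ix) [A -> Q]. New: G, E, T, Q.
Round 2: (vi) [T AND N -> B]. New: B.
Round 3: (iv) [B -> P]. New: P.
Round 4: (v) [P AND G AND E -> K]. New: K.
K first appears in round 4.

4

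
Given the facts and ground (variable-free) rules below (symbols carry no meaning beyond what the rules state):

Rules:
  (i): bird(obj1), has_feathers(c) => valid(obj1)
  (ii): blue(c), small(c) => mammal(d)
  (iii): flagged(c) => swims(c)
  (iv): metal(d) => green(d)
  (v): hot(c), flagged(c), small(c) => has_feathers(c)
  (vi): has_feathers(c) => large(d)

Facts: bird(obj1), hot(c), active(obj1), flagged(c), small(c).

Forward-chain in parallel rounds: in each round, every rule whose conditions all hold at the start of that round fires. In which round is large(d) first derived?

2

Round 1 — (iii), (v), derive swims(c), has_feathers(c).
Round 2 — (i), (vi), derive valid(obj1), large(d).
large(d) first appears in round 2.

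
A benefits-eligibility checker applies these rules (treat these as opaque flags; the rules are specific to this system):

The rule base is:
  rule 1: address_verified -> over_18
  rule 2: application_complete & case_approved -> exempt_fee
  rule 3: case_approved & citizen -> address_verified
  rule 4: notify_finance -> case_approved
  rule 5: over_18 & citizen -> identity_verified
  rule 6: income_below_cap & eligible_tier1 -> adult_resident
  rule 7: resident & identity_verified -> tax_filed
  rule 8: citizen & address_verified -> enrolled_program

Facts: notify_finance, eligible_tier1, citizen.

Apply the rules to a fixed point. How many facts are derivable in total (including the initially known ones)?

8

Round 1 fires rule 4, giving case_approved.
Round 2 fires rule 3, giving address_verified.
Round 3 fires rule 1, rule 8, giving over_18, enrolled_program.
Round 4 fires rule 5, giving identity_verified.
Closure: {address_verified, case_approved, citizen, eligible_tier1, enrolled_program, identity_verified, notify_finance, over_18} — 8 facts.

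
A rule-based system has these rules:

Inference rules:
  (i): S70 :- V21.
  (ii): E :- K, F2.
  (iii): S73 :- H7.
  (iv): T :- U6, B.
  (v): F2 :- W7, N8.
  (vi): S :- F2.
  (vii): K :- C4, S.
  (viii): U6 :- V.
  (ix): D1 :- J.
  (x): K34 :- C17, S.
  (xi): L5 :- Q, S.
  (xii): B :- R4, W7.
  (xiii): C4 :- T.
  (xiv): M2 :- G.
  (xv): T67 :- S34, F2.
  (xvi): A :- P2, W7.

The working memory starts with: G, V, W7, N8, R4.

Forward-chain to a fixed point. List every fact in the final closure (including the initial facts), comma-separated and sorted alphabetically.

Round 1: (v) [F2 :- W7, N8.]; (viii) [U6 :- V.]; (xii) [B :- R4, W7.]; (xiv) [M2 :- G.]. New: F2, U6, B, M2.
Round 2: (iv) [T :- U6, B.]; (vi) [S :- F2.]. New: T, S.
Round 3: (xiii) [C4 :- T.]. New: C4.
Round 4: (vii) [K :- C4, S.]. New: K.
Round 5: (ii) [E :- K, F2.]. New: E.

B, C4, E, F2, G, K, M2, N8, R4, S, T, U6, V, W7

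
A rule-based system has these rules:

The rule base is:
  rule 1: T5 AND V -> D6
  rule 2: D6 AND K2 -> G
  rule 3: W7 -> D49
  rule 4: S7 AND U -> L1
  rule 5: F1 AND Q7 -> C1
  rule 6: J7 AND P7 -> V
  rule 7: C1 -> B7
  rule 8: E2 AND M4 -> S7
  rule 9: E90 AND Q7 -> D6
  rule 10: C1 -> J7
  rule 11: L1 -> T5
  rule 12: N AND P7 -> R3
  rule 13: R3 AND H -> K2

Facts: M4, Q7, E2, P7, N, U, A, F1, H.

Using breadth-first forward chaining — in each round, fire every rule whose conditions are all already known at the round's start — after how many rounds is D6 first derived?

[1] rule 5 [F1 AND Q7 -> C1]; rule 8 [E2 AND M4 -> S7]; rule 12 [N AND P7 -> R3]. ⇒ new: C1, S7, R3.
[2] rule 4 [S7 AND U -> L1]; rule 7 [C1 -> B7]; rule 10 [C1 -> J7]; rule 13 [R3 AND H -> K2]. ⇒ new: L1, B7, J7, K2.
[3] rule 6 [J7 AND P7 -> V]; rule 11 [L1 -> T5]. ⇒ new: V, T5.
[4] rule 1 [T5 AND V -> D6]. ⇒ new: D6.
D6 first appears in round 4.

4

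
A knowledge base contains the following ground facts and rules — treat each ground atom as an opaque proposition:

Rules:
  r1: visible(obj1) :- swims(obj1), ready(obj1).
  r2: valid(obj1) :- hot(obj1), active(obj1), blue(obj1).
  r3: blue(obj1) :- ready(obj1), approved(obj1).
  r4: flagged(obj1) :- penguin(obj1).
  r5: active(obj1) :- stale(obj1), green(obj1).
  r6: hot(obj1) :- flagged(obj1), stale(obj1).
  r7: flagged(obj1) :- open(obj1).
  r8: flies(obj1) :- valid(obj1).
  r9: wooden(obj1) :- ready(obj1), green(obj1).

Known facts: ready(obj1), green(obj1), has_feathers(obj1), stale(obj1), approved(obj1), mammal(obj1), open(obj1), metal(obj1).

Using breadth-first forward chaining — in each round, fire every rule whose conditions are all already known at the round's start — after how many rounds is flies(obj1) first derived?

4

Round 1 — r3, r5, r7, r9, derive blue(obj1), active(obj1), flagged(obj1), wooden(obj1).
Round 2 — r6, derive hot(obj1).
Round 3 — r2, derive valid(obj1).
Round 4 — r8, derive flies(obj1).
flies(obj1) first appears in round 4.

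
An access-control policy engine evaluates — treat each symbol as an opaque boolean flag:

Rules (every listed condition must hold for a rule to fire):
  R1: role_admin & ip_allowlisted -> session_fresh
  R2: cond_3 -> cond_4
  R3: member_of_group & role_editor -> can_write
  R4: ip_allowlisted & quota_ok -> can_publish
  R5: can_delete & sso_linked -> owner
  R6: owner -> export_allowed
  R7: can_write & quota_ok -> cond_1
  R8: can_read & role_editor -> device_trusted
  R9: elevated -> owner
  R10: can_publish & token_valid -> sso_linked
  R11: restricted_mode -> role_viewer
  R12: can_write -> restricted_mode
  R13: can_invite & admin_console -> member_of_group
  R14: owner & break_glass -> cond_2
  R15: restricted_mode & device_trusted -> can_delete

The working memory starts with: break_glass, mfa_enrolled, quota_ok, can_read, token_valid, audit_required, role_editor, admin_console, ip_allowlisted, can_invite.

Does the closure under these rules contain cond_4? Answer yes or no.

Round 1: R4 [ip_allowlisted & quota_ok -> can_publish]; R8 [can_read & role_editor -> device_trusted]; R13 [can_invite & admin_console -> member_of_group]. Adds can_publish, device_trusted, member_of_group.
Round 2: R3 [member_of_group & role_editor -> can_write]; R10 [can_publish & token_valid -> sso_linked]. Adds can_write, sso_linked.
Round 3: R7 [can_write & quota_ok -> cond_1]; R12 [can_write -> restricted_mode]. Adds cond_1, restricted_mode.
Round 4: R11 [restricted_mode -> role_viewer]; R15 [restricted_mode & device_trusted -> can_delete]. Adds role_viewer, can_delete.
Round 5: R5 [can_delete & sso_linked -> owner]. Adds owner.
Round 6: R6 [owner -> export_allowed]; R14 [owner & break_glass -> cond_2]. Adds export_allowed, cond_2.
Fixed point reached. cond_4 is concluded only by R2; R2 needs cond_3 (never derived).

no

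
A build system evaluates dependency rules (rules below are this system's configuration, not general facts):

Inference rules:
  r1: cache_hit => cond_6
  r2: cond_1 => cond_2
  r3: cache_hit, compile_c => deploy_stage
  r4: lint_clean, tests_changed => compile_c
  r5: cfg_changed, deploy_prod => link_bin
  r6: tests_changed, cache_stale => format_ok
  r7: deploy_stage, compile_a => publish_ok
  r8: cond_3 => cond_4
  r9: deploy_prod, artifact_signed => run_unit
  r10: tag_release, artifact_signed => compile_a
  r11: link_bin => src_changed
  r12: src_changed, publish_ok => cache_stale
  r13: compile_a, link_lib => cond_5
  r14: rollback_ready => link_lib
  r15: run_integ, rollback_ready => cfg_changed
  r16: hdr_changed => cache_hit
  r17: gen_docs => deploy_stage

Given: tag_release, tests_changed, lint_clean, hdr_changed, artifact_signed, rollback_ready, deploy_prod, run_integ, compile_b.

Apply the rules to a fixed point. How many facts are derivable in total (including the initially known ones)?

[1] r4 [lint_clean, tests_changed => compile_c]; r9 [deploy_prod, artifact_signed => run_unit]; r10 [tag_release, artifact_signed => compile_a]; r14 [rollback_ready => link_lib]; r15 [run_integ, rollback_ready => cfg_changed]; r16 [hdr_changed => cache_hit]. ⇒ new: compile_c, run_unit, compile_a, link_lib, cfg_changed, cache_hit.
[2] r1 [cache_hit => cond_6]; r3 [cache_hit, compile_c => deploy_stage]; r5 [cfg_changed, deploy_prod => link_bin]; r13 [compile_a, link_lib => cond_5]. ⇒ new: cond_6, deploy_stage, link_bin, cond_5.
[3] r7 [deploy_stage, compile_a => publish_ok]; r11 [link_bin => src_changed]. ⇒ new: publish_ok, src_changed.
[4] r12 [src_changed, publish_ok => cache_stale]. ⇒ new: cache_stale.
[5] r6 [tests_changed, cache_stale => format_ok]. ⇒ new: format_ok.
Closure: {artifact_signed, cache_hit, cache_stale, cfg_changed, compile_a, compile_b, compile_c, cond_5, cond_6, deploy_prod, deploy_stage, format_ok, hdr_changed, link_bin, link_lib, lint_clean, publish_ok, rollback_ready, run_integ, run_unit, src_changed, tag_release, tests_changed} — 23 facts.

23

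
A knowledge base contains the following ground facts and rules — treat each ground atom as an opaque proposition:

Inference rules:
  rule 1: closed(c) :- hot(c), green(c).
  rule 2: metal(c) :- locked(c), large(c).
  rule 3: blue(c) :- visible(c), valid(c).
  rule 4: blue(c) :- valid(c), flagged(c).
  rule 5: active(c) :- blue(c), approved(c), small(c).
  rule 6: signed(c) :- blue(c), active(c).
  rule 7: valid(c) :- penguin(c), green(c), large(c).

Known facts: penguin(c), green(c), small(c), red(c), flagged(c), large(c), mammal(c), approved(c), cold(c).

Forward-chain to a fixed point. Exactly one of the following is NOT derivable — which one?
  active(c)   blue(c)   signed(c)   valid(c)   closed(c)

Round 1 fires rule 7, giving valid(c).
Round 2 fires rule 4, giving blue(c).
Round 3 fires rule 5, giving active(c).
Round 4 fires rule 6, giving signed(c).
Derived: signed(c) (round 4), active(c) (round 3), valid(c) (round 1), blue(c) (round 2). closed(c) never appears in any round.

closed(c)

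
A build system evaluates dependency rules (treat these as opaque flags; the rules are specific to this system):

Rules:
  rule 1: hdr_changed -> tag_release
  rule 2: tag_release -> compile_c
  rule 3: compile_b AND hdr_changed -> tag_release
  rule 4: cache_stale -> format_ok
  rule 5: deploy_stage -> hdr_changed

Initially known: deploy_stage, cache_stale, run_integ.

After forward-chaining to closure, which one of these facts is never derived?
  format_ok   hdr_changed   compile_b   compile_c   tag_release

compile_b

Round 1: rule 4 [cache_stale -> format_ok]; rule 5 [deploy_stage -> hdr_changed]. Adds format_ok, hdr_changed.
Round 2: rule 1 [hdr_changed -> tag_release]. Adds tag_release.
Round 3: rule 2 [tag_release -> compile_c]. Adds compile_c.
Derived: tag_release (round 2), compile_c (round 3), format_ok (round 1), hdr_changed (round 1). compile_b never appears in any round.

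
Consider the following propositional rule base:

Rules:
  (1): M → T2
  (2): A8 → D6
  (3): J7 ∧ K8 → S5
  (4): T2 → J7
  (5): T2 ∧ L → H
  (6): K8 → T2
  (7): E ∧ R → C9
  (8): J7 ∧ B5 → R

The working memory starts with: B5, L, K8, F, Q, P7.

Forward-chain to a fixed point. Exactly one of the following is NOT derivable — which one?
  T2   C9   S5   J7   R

C9

Round 1: (6) [K8 → T2]. Adds T2.
Round 2: (4) [T2 → J7]; (5) [T2 ∧ L → H]. Adds J7, H.
Round 3: (3) [J7 ∧ K8 → S5]; (8) [J7 ∧ B5 → R]. Adds S5, R.
Derived: J7 (round 2), R (round 3), S5 (round 3), T2 (round 1). C9 never appears in any round.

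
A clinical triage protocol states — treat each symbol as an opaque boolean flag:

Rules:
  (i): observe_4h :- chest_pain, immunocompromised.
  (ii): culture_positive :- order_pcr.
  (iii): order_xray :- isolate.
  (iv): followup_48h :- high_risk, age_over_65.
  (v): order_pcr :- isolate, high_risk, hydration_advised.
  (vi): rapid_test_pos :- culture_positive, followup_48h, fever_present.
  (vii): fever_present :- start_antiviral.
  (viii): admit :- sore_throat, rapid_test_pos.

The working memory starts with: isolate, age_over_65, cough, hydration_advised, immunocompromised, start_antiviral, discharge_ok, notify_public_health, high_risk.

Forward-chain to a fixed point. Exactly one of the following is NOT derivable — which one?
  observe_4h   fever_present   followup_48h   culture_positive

observe_4h

Round 1: (iii) [order_xray :- isolate.]; (iv) [followup_48h :- high_risk, age_over_65.]; (v) [order_pcr :- isolate, high_risk, hydration_advised.]; (vii) [fever_present :- start_antiviral.]. Adds order_xray, followup_48h, order_pcr, fever_present.
Round 2: (ii) [culture_positive :- order_pcr.]. Adds culture_positive.
Round 3: (vi) [rapid_test_pos :- culture_positive, followup_48h, fever_present.]. Adds rapid_test_pos.
Derived: culture_positive (round 2), followup_48h (round 1), fever_present (round 1). observe_4h never appears in any round.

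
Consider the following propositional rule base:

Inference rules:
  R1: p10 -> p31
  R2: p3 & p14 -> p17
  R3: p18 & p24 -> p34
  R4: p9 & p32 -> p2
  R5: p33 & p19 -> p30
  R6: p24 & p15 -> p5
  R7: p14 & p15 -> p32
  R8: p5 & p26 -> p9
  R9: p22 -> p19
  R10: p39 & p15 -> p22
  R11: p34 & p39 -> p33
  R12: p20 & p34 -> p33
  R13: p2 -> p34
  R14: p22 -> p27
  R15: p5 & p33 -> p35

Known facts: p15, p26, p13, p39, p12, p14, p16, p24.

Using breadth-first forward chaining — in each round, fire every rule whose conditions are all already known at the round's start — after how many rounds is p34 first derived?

4

Round 1 fires R6, R7, R10, giving p5, p32, p22.
Round 2 fires R8, R9, R14, giving p9, p19, p27.
Round 3 fires R4, giving p2.
Round 4 fires R13, giving p34.
p34 first appears in round 4.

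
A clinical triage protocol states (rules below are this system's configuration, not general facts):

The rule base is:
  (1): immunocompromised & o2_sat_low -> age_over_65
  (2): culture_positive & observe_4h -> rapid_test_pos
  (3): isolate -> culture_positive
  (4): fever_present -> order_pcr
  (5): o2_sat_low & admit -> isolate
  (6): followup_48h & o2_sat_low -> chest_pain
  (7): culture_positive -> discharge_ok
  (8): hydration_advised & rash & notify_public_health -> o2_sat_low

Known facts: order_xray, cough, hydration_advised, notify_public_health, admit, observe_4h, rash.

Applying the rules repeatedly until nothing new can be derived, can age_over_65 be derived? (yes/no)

Round 1 fires (8), giving o2_sat_low.
Round 2 fires (5), giving isolate.
Round 3 fires (3), giving culture_positive.
Round 4 fires (2), (7), giving rapid_test_pos, discharge_ok.
Fixed point reached. age_over_65 is concluded only by (1); (1) needs immunocompromised (never derived).

no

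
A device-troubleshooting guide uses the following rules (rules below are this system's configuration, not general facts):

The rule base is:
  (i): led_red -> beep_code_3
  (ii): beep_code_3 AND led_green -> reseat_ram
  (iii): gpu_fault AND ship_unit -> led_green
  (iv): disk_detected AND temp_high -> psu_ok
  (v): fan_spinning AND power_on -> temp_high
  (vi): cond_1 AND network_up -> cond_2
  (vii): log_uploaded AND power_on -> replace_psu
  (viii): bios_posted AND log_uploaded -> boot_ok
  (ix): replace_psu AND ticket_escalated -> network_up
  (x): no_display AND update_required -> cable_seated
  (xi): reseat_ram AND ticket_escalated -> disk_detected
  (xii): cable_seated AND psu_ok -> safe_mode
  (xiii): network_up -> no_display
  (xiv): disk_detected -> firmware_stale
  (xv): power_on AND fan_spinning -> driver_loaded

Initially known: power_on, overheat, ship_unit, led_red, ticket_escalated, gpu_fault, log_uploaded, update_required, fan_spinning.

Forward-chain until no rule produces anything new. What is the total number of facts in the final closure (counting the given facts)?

Round 1: (i) [led_red -> beep_code_3]; (iii) [gpu_fault AND ship_unit -> led_green]; (v) [fan_spinning AND power_on -> temp_high]; (vii) [log_uploaded AND power_on -> replace_psu]; (xv) [power_on AND fan_spinning -> driver_loaded]. New: beep_code_3, led_green, temp_high, replace_psu, driver_loaded.
Round 2: (ii) [beep_code_3 AND led_green -> reseat_ram]; (ix) [replace_psu AND ticket_escalated -> network_up]. New: reseat_ram, network_up.
Round 3: (xi) [reseat_ram AND ticket_escalated -> disk_detected]; (xiii) [network_up -> no_display]. New: disk_detected, no_display.
Round 4: (iv) [disk_detected AND temp_high -> psu_ok]; (x) [no_display AND update_required -> cable_seated]; (xiv) [disk_detected -> firmware_stale]. New: psu_ok, cable_seated, firmware_stale.
Round 5: (xii) [cable_seated AND psu_ok -> safe_mode]. New: safe_mode.
Closure: {beep_code_3, cable_seated, disk_detected, driver_loaded, fan_spinning, firmware_stale, gpu_fault, led_green, led_red, log_uploaded, network_up, no_display, overheat, power_on, psu_ok, replace_psu, reseat_ram, safe_mode, ship_unit, temp_high, ticket_escalated, update_required} — 22 facts.

22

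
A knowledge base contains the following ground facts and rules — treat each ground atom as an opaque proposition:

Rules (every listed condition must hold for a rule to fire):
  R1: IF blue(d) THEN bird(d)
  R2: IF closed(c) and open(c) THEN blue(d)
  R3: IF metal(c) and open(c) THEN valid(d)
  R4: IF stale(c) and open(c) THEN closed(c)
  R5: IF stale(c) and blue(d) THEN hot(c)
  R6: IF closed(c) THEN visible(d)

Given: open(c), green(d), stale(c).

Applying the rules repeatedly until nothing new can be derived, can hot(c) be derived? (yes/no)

[1] R4 [IF stale(c) and open(c) THEN closed(c)]. ⇒ new: closed(c).
[2] R2 [IF closed(c) and open(c) THEN blue(d)]; R6 [IF closed(c) THEN visible(d)]. ⇒ new: blue(d), visible(d).
[3] R1 [IF blue(d) THEN bird(d)]; R5 [IF stale(c) and blue(d) THEN hot(c)]. ⇒ new: bird(d), hot(c).
hot(c) appears in round 3, so it is derivable.

yes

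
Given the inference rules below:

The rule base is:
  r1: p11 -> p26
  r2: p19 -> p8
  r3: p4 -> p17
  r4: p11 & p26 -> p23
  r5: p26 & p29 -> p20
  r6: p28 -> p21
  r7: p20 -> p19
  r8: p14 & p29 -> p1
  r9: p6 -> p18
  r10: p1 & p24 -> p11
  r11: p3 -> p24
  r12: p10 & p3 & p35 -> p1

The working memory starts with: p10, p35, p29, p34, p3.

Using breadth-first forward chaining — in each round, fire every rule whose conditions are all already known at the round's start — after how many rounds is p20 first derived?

Round 1: r11 [p3 -> p24]; r12 [p10 & p3 & p35 -> p1]. Adds p24, p1.
Round 2: r10 [p1 & p24 -> p11]. Adds p11.
Round 3: r1 [p11 -> p26]. Adds p26.
Round 4: r4 [p11 & p26 -> p23]; r5 [p26 & p29 -> p20]. Adds p23, p20.
p20 first appears in round 4.

4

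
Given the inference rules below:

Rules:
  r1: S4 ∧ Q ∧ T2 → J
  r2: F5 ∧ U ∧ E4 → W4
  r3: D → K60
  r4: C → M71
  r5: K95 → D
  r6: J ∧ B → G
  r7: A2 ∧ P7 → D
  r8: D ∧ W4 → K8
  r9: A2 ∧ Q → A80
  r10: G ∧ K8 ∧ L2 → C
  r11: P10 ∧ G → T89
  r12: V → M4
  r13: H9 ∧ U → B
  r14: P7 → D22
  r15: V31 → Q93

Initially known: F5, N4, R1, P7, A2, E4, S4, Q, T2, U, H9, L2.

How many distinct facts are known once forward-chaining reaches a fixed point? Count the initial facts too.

23

[1] r1 [S4 ∧ Q ∧ T2 → J]; r2 [F5 ∧ U ∧ E4 → W4]; r7 [A2 ∧ P7 → D]; r9 [A2 ∧ Q → A80]; r13 [H9 ∧ U → B]; r14 [P7 → D22]. ⇒ new: J, W4, D, A80, B, D22.
[2] r3 [D → K60]; r6 [J ∧ B → G]; r8 [D ∧ W4 → K8]. ⇒ new: K60, G, K8.
[3] r10 [G ∧ K8 ∧ L2 → C]. ⇒ new: C.
[4] r4 [C → M71]. ⇒ new: M71.
Closure: {A2, A80, B, C, D, D22, E4, F5, G, H9, J, K60, K8, L2, M71, N4, P7, Q, R1, S4, T2, U, W4} — 23 facts.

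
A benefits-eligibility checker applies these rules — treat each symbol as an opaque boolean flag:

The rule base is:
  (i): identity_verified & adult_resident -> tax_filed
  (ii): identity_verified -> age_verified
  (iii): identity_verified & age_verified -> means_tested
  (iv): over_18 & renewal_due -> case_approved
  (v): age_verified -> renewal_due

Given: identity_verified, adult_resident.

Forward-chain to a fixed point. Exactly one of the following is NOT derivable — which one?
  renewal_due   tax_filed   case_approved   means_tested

case_approved

Round 1: (i) [identity_verified & adult_resident -> tax_filed]; (ii) [identity_verified -> age_verified]. New: tax_filed, age_verified.
Round 2: (iii) [identity_verified & age_verified -> means_tested]; (v) [age_verified -> renewal_due]. New: means_tested, renewal_due.
Derived: means_tested (round 2), tax_filed (round 1), renewal_due (round 2). case_approved never appears in any round.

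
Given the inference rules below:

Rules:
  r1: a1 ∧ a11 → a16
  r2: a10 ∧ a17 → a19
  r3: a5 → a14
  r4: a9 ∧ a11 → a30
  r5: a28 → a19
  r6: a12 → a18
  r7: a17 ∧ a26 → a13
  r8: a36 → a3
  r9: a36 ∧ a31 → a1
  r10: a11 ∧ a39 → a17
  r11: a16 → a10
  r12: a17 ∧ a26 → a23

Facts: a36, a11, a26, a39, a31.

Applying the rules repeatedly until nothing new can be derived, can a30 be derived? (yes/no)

no

Round 1 — r8, r9, r10, derive a3, a1, a17.
Round 2 — r1, r7, r12, derive a16, a13, a23.
Round 3 — r11, derive a10.
Round 4 — r2, derive a19.
Fixed point reached. a30 is concluded only by r4; r4 needs a9 (never derived).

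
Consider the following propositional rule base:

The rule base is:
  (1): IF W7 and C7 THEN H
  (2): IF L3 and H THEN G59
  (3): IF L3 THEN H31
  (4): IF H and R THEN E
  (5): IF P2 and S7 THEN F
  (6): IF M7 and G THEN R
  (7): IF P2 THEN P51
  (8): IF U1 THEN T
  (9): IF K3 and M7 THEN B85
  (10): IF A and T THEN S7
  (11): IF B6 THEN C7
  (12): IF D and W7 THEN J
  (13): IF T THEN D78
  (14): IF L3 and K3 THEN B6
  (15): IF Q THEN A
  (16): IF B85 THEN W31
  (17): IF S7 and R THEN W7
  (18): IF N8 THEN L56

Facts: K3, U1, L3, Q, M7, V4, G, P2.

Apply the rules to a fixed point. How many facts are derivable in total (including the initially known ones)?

24

Round 1: (3) [IF L3 THEN H31]; (6) [IF M7 and G THEN R]; (7) [IF P2 THEN P51]; (8) [IF U1 THEN T]; (9) [IF K3 and M7 THEN B85]; (14) [IF L3 and K3 THEN B6]; (15) [IF Q THEN A]. New: H31, R, P51, T, B85, B6, A.
Round 2: (10) [IF A and T THEN S7]; (11) [IF B6 THEN C7]; (13) [IF T THEN D78]; (16) [IF B85 THEN W31]. New: S7, C7, D78, W31.
Round 3: (5) [IF P2 and S7 THEN F]; (17) [IF S7 and R THEN W7]. New: F, W7.
Round 4: (1) [IF W7 and C7 THEN H]. New: H.
Round 5: (2) [IF L3 and H THEN G59]; (4) [IF H and R THEN E]. New: G59, E.
Closure: {A, B6, B85, C7, D78, E, F, G, G59, H, H31, K3, L3, M7, P2, P51, Q, R, S7, T, U1, V4, W31, W7} — 24 facts.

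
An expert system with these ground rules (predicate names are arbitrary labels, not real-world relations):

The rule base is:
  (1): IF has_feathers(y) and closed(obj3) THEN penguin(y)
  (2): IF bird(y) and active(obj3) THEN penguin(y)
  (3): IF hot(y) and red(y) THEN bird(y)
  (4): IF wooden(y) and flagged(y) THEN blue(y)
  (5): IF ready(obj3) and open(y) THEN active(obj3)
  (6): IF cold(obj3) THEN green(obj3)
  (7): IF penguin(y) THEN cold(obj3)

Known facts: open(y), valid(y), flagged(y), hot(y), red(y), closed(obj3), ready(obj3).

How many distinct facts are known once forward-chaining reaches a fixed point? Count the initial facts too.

12

Round 1 fires (3), (5), giving bird(y), active(obj3).
Round 2 fires (2), giving penguin(y).
Round 3 fires (7), giving cold(obj3).
Round 4 fires (6), giving green(obj3).
Closure: {active(obj3), bird(y), closed(obj3), cold(obj3), flagged(y), green(obj3), hot(y), open(y), penguin(y), ready(obj3), red(y), valid(y)} — 12 facts.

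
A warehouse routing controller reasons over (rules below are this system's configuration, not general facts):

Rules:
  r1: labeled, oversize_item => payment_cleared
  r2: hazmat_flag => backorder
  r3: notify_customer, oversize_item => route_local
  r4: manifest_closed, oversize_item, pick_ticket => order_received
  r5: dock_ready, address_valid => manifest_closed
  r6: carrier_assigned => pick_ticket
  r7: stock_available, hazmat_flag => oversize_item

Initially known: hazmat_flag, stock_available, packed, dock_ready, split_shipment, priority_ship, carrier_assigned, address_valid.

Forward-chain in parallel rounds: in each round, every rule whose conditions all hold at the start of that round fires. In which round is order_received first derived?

Round 1: r2 [hazmat_flag => backorder]; r5 [dock_ready, address_valid => manifest_closed]; r6 [carrier_assigned => pick_ticket]; r7 [stock_available, hazmat_flag => oversize_item]. Adds backorder, manifest_closed, pick_ticket, oversize_item.
Round 2: r4 [manifest_closed, oversize_item, pick_ticket => order_received]. Adds order_received.
order_received first appears in round 2.

2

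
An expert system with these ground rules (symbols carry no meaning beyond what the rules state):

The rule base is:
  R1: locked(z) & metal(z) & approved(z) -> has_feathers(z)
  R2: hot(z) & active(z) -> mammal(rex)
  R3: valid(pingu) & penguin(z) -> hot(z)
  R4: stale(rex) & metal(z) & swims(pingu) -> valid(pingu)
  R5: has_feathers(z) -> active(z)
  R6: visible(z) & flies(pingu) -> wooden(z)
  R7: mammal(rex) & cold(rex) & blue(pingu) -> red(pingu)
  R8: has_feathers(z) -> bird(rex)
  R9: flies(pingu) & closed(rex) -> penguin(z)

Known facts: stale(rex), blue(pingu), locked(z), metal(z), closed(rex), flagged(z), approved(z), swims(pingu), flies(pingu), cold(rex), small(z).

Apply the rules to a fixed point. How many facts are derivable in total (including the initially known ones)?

19

[1] R1 [locked(z) & metal(z) & approved(z) -> has_feathers(z)]; R4 [stale(rex) & metal(z) & swims(pingu) -> valid(pingu)]; R9 [flies(pingu) & closed(rex) -> penguin(z)]. ⇒ new: has_feathers(z), valid(pingu), penguin(z).
[2] R3 [valid(pingu) & penguin(z) -> hot(z)]; R5 [has_feathers(z) -> active(z)]; R8 [has_feathers(z) -> bird(rex)]. ⇒ new: hot(z), active(z), bird(rex).
[3] R2 [hot(z) & active(z) -> mammal(rex)]. ⇒ new: mammal(rex).
[4] R7 [mammal(rex) & cold(rex) & blue(pingu) -> red(pingu)]. ⇒ new: red(pingu).
Closure: {active(z), approved(z), bird(rex), blue(pingu), closed(rex), cold(rex), flagged(z), flies(pingu), has_feathers(z), hot(z), locked(z), mammal(rex), metal(z), penguin(z), red(pingu), small(z), stale(rex), swims(pingu), valid(pingu)} — 19 facts.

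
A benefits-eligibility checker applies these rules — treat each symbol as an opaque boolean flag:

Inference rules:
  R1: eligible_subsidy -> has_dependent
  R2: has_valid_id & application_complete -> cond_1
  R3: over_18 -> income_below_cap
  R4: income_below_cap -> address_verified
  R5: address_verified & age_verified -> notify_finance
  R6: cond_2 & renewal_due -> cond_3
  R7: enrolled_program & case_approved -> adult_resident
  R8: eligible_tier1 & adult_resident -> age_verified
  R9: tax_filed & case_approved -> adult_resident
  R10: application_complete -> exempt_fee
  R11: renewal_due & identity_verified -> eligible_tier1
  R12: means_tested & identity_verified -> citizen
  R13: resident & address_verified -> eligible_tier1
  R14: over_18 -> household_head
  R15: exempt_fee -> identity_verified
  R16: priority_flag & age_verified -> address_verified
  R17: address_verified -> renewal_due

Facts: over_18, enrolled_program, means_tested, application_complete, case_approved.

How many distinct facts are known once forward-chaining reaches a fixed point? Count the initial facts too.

16

Round 1: R3 [over_18 -> income_below_cap]; R7 [enrolled_program & case_approved -> adult_resident]; R10 [application_complete -> exempt_fee]; R14 [over_18 -> household_head]. New: income_below_cap, adult_resident, exempt_fee, household_head.
Round 2: R4 [income_below_cap -> address_verified]; R15 [exempt_fee -> identity_verified]. New: address_verified, identity_verified.
Round 3: R12 [means_tested & identity_verified -> citizen]; R17 [address_verified -> renewal_due]. New: citizen, renewal_due.
Round 4: R11 [renewal_due & identity_verified -> eligible_tier1]. New: eligible_tier1.
Round 5: R8 [eligible_tier1 & adult_resident -> age_verified]. New: age_verified.
Round 6: R5 [address_verified & age_verified -> notify_finance]. New: notify_finance.
Closure: {address_verified, adult_resident, age_verified, application_complete, case_approved, citizen, eligible_tier1, enrolled_program, exempt_fee, household_head, identity_verified, income_below_cap, means_tested, notify_finance, over_18, renewal_due} — 16 facts.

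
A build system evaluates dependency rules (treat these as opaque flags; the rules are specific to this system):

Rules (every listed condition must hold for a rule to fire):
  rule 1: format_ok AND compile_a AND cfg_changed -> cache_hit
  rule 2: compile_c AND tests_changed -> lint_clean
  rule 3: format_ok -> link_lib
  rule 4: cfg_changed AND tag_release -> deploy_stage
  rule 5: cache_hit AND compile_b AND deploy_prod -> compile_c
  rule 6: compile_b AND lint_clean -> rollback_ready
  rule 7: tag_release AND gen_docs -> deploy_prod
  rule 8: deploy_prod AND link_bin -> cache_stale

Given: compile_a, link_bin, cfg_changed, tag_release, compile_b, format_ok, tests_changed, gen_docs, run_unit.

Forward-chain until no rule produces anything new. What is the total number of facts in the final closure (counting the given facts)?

17

Round 1 fires rule 1, rule 3, rule 4, rule 7, giving cache_hit, link_lib, deploy_stage, deploy_prod.
Round 2 fires rule 5, rule 8, giving compile_c, cache_stale.
Round 3 fires rule 2, giving lint_clean.
Round 4 fires rule 6, giving rollback_ready.
Closure: {cache_hit, cache_stale, cfg_changed, compile_a, compile_b, compile_c, deploy_prod, deploy_stage, format_ok, gen_docs, link_bin, link_lib, lint_clean, rollback_ready, run_unit, tag_release, tests_changed} — 17 facts.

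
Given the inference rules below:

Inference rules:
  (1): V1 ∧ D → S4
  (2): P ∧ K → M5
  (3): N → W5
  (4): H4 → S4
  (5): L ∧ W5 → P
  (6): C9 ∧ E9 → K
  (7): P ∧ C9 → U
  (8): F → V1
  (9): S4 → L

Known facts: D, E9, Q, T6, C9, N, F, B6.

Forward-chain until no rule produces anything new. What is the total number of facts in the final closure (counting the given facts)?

[1] (3) [N → W5]; (6) [C9 ∧ E9 → K]; (8) [F → V1]. ⇒ new: W5, K, V1.
[2] (1) [V1 ∧ D → S4]. ⇒ new: S4.
[3] (9) [S4 → L]. ⇒ new: L.
[4] (5) [L ∧ W5 → P]. ⇒ new: P.
[5] (2) [P ∧ K → M5]; (7) [P ∧ C9 → U]. ⇒ new: M5, U.
Closure: {B6, C9, D, E9, F, K, L, M5, N, P, Q, S4, T6, U, V1, W5} — 16 facts.

16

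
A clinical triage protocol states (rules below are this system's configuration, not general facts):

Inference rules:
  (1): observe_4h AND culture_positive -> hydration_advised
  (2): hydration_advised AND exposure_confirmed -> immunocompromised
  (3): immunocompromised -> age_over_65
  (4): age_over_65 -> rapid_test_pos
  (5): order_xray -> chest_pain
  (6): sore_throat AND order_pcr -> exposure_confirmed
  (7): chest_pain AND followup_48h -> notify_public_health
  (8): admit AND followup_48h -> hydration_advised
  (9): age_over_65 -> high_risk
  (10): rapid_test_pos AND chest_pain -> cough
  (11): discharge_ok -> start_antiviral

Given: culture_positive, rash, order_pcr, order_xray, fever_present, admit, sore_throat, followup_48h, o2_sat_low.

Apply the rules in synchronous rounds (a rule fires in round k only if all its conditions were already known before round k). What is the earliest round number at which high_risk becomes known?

[1] (5) [order_xray -> chest_pain]; (6) [sore_throat AND order_pcr -> exposure_confirmed]; (8) [admit AND followup_48h -> hydration_advised]. ⇒ new: chest_pain, exposure_confirmed, hydration_advised.
[2] (2) [hydration_advised AND exposure_confirmed -> immunocompromised]; (7) [chest_pain AND followup_48h -> notify_public_health]. ⇒ new: immunocompromised, notify_public_health.
[3] (3) [immunocompromised -> age_over_65]. ⇒ new: age_over_65.
[4] (4) [age_over_65 -> rapid_test_pos]; (9) [age_over_65 -> high_risk]. ⇒ new: rapid_test_pos, high_risk.
high_risk first appears in round 4.

4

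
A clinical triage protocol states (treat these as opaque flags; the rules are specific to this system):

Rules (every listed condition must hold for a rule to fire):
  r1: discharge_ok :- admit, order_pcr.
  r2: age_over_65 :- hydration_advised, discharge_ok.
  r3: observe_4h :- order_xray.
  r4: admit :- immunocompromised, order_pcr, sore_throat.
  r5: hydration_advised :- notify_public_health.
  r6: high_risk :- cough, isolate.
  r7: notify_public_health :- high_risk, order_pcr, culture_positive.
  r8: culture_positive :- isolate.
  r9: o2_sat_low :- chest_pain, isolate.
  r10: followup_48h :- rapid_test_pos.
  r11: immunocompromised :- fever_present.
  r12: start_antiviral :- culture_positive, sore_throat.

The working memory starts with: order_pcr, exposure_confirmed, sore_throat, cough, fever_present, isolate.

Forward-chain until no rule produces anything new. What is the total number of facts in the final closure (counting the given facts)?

Round 1 fires r6, r8, r11, giving high_risk, culture_positive, immunocompromised.
Round 2 fires r4, r7, r12, giving admit, notify_public_health, start_antiviral.
Round 3 fires r1, r5, giving discharge_ok, hydration_advised.
Round 4 fires r2, giving age_over_65.
Closure: {admit, age_over_65, cough, culture_positive, discharge_ok, exposure_confirmed, fever_present, high_risk, hydration_advised, immunocompromised, isolate, notify_public_health, order_pcr, sore_throat, start_antiviral} — 15 facts.

15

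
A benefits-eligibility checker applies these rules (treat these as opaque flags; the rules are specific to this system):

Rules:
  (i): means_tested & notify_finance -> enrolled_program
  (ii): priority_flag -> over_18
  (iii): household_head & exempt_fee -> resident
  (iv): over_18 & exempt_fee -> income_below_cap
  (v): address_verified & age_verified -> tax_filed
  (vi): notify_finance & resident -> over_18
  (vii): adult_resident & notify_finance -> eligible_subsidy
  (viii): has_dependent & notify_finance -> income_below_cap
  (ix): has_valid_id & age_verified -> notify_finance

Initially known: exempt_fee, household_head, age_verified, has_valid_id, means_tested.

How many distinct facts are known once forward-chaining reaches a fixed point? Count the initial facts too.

10

Round 1: (iii) [household_head & exempt_fee -> resident]; (ix) [has_valid_id & age_verified -> notify_finance]. Adds resident, notify_finance.
Round 2: (i) [means_tested & notify_finance -> enrolled_program]; (vi) [notify_finance & resident -> over_18]. Adds enrolled_program, over_18.
Round 3: (iv) [over_18 & exempt_fee -> income_below_cap]. Adds income_below_cap.
Closure: {age_verified, enrolled_program, exempt_fee, has_valid_id, household_head, income_below_cap, means_tested, notify_finance, over_18, resident} — 10 facts.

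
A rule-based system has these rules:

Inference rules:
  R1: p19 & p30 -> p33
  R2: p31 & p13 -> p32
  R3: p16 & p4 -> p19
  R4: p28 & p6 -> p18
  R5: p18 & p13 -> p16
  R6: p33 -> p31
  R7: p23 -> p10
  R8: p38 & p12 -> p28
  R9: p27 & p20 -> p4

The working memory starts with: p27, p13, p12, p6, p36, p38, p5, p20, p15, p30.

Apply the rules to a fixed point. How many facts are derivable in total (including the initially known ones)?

18

[1] R8 [p38 & p12 -> p28]; R9 [p27 & p20 -> p4]. ⇒ new: p28, p4.
[2] R4 [p28 & p6 -> p18]. ⇒ new: p18.
[3] R5 [p18 & p13 -> p16]. ⇒ new: p16.
[4] R3 [p16 & p4 -> p19]. ⇒ new: p19.
[5] R1 [p19 & p30 -> p33]. ⇒ new: p33.
[6] R6 [p33 -> p31]. ⇒ new: p31.
[7] R2 [p31 & p13 -> p32]. ⇒ new: p32.
Closure: {p12, p13, p15, p16, p18, p19, p20, p27, p28, p30, p31, p32, p33, p36, p38, p4, p5, p6} — 18 facts.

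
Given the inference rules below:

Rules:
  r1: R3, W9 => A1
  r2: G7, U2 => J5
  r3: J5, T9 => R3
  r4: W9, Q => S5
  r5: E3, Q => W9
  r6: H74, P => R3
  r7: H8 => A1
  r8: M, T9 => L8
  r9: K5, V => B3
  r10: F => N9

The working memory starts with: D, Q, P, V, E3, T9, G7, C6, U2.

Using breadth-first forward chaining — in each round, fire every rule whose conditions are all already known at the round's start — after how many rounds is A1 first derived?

Round 1: r2 [G7, U2 => J5]; r5 [E3, Q => W9]. Adds J5, W9.
Round 2: r3 [J5, T9 => R3]; r4 [W9, Q => S5]. Adds R3, S5.
Round 3: r1 [R3, W9 => A1]. Adds A1.
A1 first appears in round 3.

3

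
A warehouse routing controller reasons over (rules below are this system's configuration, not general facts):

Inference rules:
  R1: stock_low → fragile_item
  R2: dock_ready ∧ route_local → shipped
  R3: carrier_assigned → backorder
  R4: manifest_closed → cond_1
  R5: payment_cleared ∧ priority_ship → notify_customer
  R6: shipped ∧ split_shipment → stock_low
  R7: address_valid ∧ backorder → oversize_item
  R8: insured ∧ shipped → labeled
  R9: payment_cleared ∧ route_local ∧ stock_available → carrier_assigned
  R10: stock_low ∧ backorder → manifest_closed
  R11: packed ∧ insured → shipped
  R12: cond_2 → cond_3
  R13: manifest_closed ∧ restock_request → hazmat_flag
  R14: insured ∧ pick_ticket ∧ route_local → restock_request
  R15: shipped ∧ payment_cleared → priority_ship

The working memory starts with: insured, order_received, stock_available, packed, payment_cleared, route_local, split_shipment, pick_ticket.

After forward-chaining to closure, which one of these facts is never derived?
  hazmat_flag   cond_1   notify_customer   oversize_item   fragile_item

[1] R9 [payment_cleared ∧ route_local ∧ stock_available → carrier_assigned]; R11 [packed ∧ insured → shipped]; R14 [insured ∧ pick_ticket ∧ route_local → restock_request]. ⇒ new: carrier_assigned, shipped, restock_request.
[2] R3 [carrier_assigned → backorder]; R6 [shipped ∧ split_shipment → stock_low]; R8 [insured ∧ shipped → labeled]; R15 [shipped ∧ payment_cleared → priority_ship]. ⇒ new: backorder, stock_low, labeled, priority_ship.
[3] R1 [stock_low → fragile_item]; R5 [payment_cleared ∧ priority_ship → notify_customer]; R10 [stock_low ∧ backorder → manifest_closed]. ⇒ new: fragile_item, notify_customer, manifest_closed.
[4] R4 [manifest_closed → cond_1]; R13 [manifest_closed ∧ restock_request → hazmat_flag]. ⇒ new: cond_1, hazmat_flag.
Derived: cond_1 (round 4), hazmat_flag (round 4), fragile_item (round 3), notify_customer (round 3). oversize_item never appears in any round.

oversize_item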